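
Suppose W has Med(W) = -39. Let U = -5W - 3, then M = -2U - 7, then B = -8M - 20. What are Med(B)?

Med(B) = 3108

Med(U) = (-5)·(-39) + (-3) = 192.
Med(M) = (-2)·192 + (-7) = -391.
Med(B) = (-8)·(-391) + (-20) = 3108.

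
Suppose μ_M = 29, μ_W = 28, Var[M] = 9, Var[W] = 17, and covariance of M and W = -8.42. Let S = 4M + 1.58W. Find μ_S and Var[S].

μ_S = 4·μ_M + 1.58·μ_W = 4·29 + 1.58·28 = 160.24.
Var[S] = a²·Var[M] + b²·Var[W] + 2ab·covariance of M and W with a = 4, b = 1.58.
= 4²·9 + 1.58²·17 + 2·4·1.58·(-8.42)
= 144 + 42.4388 + (-106.4288) = 80.01.

μ_S = 160.24, Var[S] = 80.01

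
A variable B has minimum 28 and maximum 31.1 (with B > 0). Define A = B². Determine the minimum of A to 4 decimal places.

min(A) = 784

B² is increasing on this domain, so min(A) comes from min(B) = 28: min(A) = square(28) = 784.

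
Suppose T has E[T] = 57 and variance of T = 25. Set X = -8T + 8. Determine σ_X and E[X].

X = -8T + 8 is linear with a = -8, b = 8.
σ_T = √25 = 5.
σ_X = |a|·σ_T = |-8|·5 = 40.
E[X] = a·E[T] + b = (-8)·57 + 8 = -448.

σ_X = 40, E[X] = -448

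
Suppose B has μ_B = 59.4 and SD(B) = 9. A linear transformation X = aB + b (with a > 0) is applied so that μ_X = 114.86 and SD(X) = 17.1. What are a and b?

a = 1.9, b = 2

SD(X) = a·SD(B) (a > 0), so a = 17.1/9 = 1.9.
μ_X = a·μ_B + b, so b = 114.86 − 1.9·59.4 = 2.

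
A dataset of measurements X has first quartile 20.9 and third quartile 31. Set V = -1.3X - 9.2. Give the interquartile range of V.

IQR of X = Q3 − Q1 = 31 − 20.9 = 10.1.
Under V = aX + b, IQR(V) = |a|·IQR(X) = |-1.3|·10.1 = 13.13 (shifts cancel; spread scales by |a|).

IQR(V) = 13.13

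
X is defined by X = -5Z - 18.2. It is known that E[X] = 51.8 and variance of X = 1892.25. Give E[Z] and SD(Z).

E[Z] = -14, SD(Z) = 8.7

From X = -5Z - 18.2: E[X] = a·E[Z] + b, so E[Z] = (E[X] − b)/a = (51.8 − (-18.2))/(-5) = -14.
SD(X) = √1892.25 = 43.5.
SD(X) = |a|·SD(Z), so SD(Z) = 43.5/|-5| = 8.7.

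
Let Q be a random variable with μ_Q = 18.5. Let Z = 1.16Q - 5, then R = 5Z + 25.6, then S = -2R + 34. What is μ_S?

μ_S = -181.8

μ_Z = 1.16·18.5 + (-5) = 16.46.
μ_R = 5·16.46 + 25.6 = 107.9.
μ_S = (-2)·107.9 + 34 = -181.8.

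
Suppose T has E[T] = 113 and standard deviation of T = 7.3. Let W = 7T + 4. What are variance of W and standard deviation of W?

W = 7T + 4 is linear with a = 7, b = 4.
variance of T = 7.3² = 53.29.
variance of W = a²·variance of T = 7²·53.29 = 2611.21 (the additive constant 4 does not affect variance).
standard deviation of W = |a|·standard deviation of T = |7|·7.3 = 51.1.

variance of W = 2611.21, standard deviation of W = 51.1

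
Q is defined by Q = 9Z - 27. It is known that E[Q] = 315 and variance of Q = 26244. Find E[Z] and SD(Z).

E[Z] = 38, SD(Z) = 18

From Q = 9Z - 27: E[Q] = a·E[Z] + b, so E[Z] = (E[Q] − b)/a = (315 − (-27))/9 = 38.
SD(Q) = √26244 = 162.
SD(Q) = |a|·SD(Z), so SD(Z) = 162/|9| = 18.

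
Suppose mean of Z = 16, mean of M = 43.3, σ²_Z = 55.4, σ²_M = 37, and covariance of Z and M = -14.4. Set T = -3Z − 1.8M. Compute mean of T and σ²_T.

mean of T = (-3)·mean of Z + (-1.8)·mean of M = (-3)·16 + (-1.8)·43.3 = -125.94.
σ²_T = a²·σ²_Z + b²·σ²_M + 2ab·covariance of Z and M with a = -3, b = -1.8.
= (-3)²·55.4 + (-1.8)²·37 + 2·(-3)·(-1.8)·(-14.4)
= 498.6 + 119.88 + (-155.52) = 462.96.

mean of T = -125.94, σ²_T = 462.96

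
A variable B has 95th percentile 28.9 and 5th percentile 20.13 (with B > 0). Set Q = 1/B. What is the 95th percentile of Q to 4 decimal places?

1/B is decreasing on B > 0, so percentile order reverses: P_{95}(Q) uses P_{5}(B) = 20.13.
P_{95}(Q) = 1/20.13 ≈ 0.0497.

95th percentile of Q = 0.0497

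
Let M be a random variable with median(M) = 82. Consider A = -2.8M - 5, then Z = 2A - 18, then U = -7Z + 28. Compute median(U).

median(U) = 3438.4

median(A) = (-2.8)·82 + (-5) = -234.6.
median(Z) = 2·(-234.6) + (-18) = -487.2.
median(U) = (-7)·(-487.2) + 28 = 3438.4.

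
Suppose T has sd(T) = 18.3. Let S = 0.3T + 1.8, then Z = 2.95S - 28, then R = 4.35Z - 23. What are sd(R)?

sd(S) = |0.3|·18.3 = 5.49.
sd(Z) = |2.95|·5.49 = 16.1955.
sd(R) = |4.35|·16.1955 = 70.450425.

sd(R) = 70.450425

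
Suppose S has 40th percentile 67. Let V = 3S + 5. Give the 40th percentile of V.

40th percentile of V = 206

Since a = 3 > 0 the transformation is increasing, so the 40th percentile of V = a·(P_{40} of S) + b = 3·67 + 5 = 206.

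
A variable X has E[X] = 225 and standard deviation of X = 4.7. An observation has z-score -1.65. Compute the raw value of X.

X = 217.245

X = E[X] + z·standard deviation of X = 225 + (-1.65)·4.7 = 217.245.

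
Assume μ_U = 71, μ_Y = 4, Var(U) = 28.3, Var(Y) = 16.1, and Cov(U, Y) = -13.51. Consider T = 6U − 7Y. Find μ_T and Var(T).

μ_T = 398, Var(T) = 2942.54

μ_T = 6·μ_U + (-7)·μ_Y = 6·71 + (-7)·4 = 398.
Var(T) = a²·Var(U) + b²·Var(Y) + 2ab·Cov(U, Y) with a = 6, b = -7.
= 6²·28.3 + (-7)²·16.1 + 2·6·(-7)·(-13.51)
= 1018.8 + 788.9 + 1134.84 = 2942.54.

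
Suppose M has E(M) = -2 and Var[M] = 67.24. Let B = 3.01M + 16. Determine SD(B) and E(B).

SD(B) = 24.682, E(B) = 9.98

B = 3.01M + 16 is linear with a = 3.01, b = 16.
SD(M) = √67.24 = 8.2.
SD(B) = |a|·SD(M) = |3.01|·8.2 = 24.682.
E(B) = a·E(M) + b = 3.01·(-2) + 16 = 9.98.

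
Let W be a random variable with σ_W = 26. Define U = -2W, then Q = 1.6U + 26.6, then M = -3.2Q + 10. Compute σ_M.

σ_U = |-2|·26 = 52.
σ_Q = |1.6|·52 = 83.2.
σ_M = |-3.2|·83.2 = 266.24.

σ_M = 266.24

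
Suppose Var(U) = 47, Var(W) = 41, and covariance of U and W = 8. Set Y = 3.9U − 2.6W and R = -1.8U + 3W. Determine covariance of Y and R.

covariance of Y and R = -518.7

By bilinearity, covariance of Y and R = ac·Var(U) + bd·Var(W) + (ad+bc)·covariance of U and W, with a=3.9, b=-2.6, c=-1.8, d=3.
ac·Var(U) = 3.9·(-1.8)·47 = -329.94
bd·Var(W) = (-2.6)·3·41 = -319.8
(ad+bc)·covariance of U and W = (16.38)·8 = 131.04
covariance of Y and R = -329.94 + (-319.8) + 131.04 = -518.7.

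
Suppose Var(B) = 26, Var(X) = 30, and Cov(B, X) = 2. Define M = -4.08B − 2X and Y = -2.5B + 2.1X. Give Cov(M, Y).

By bilinearity, Cov(M, Y) = ac·Var(B) + bd·Var(X) + (ad+bc)·Cov(B, X), with a=-4.08, b=-2, c=-2.5, d=2.1.
ac·Var(B) = (-4.08)·(-2.5)·26 = 265.2
bd·Var(X) = (-2)·2.1·30 = -126
(ad+bc)·Cov(B, X) = (-3.568)·2 = -7.136
Cov(M, Y) = 265.2 + (-126) + (-7.136) = 132.064.

Cov(M, Y) = 132.064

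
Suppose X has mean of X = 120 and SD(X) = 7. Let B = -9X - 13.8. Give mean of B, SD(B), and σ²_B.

mean of B = -1093.8, SD(B) = 63, σ²_B = 3969

B = -9X - 13.8 is linear with a = -9, b = -13.8.
mean of B = a·mean of X + b = (-9)·120 + (-13.8) = -1093.8.
SD(B) = |a|·SD(X) = |-9|·7 = 63.
σ²_X = 7² = 49.
σ²_B = a²·σ²_X = (-9)²·49 = 3969 (the additive constant -13.8 does not affect variance).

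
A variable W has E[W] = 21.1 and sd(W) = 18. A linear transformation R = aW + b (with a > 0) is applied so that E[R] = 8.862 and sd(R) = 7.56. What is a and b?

sd(R) = a·sd(W) (a > 0), so a = 7.56/18 = 0.42.
E[R] = a·E[W] + b, so b = 8.862 − 0.42·21.1 = 0.

a = 0.42, b = 0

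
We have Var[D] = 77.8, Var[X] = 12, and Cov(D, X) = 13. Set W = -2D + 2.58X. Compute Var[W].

Var[W] = 256.9168

Var[W] = a²·Var[D] + b²·Var[X] + 2ab·Cov(D, X) with a = -2, b = 2.58.
= (-2)²·77.8 + 2.58²·12 + 2·(-2)·2.58·13
= 311.2 + 79.8768 + (-134.16) = 256.9168.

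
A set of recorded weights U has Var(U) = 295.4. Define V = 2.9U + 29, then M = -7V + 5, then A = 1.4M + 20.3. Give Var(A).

Var(V) = 2.9²·295.4 = 2484.314.
Var(M) = (-7)²·2484.314 = 121731.386.
Var(A) = 1.4²·121731.386 = 238593.51656.

Var(A) = 238593.51656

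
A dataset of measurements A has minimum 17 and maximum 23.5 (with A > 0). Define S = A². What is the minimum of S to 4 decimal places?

min(S) = 289

A² is increasing on this domain, so min(S) comes from min(A) = 17: min(S) = square(17) = 289.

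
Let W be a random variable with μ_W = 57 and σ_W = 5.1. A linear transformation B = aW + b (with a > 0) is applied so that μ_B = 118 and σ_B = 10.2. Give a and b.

a = 2, b = 4

σ_B = a·σ_W (a > 0), so a = 10.2/5.1 = 2.
μ_B = a·μ_W + b, so b = 118 − 2·57 = 4.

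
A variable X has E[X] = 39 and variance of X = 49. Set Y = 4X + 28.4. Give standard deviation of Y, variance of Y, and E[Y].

Y = 4X + 28.4 is linear with a = 4, b = 28.4.
standard deviation of X = √49 = 7.
standard deviation of Y = |a|·standard deviation of X = |4|·7 = 28.
variance of Y = a²·variance of X = 4²·49 = 784 (the additive constant 28.4 does not affect variance).
E[Y] = a·E[X] + b = 4·39 + 28.4 = 184.4.

standard deviation of Y = 28, variance of Y = 784, E[Y] = 184.4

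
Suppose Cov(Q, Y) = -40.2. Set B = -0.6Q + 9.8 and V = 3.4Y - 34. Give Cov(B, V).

Cov(B, V) = a·c·Cov(Q, Y) = (-0.6)·3.4·(-40.2) = 82.008. Additive constants drop out.

Cov(B, V) = 82.008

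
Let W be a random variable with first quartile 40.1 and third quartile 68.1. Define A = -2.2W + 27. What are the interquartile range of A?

IQR of W = Q3 − Q1 = 68.1 − 40.1 = 28.
Under A = aW + b, IQR(A) = |a|·IQR(W) = |-2.2|·28 = 61.6 (shifts cancel; spread scales by |a|).

IQR(A) = 61.6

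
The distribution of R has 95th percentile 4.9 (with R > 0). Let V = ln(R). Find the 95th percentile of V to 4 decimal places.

95th percentile of V = 1.5892

ln(R) is increasing, so P_{95}(V) = g(P_{95}(R)) ≈ 1.5892.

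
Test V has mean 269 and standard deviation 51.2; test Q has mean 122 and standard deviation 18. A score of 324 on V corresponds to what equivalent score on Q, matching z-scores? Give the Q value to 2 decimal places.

z = (324 − 269)/51.2 ≈ 1.0742.
Q = 122 + z·18 = 122 + (324 − 269)·18/51.2 ≈ 141.34.

Q = 141.34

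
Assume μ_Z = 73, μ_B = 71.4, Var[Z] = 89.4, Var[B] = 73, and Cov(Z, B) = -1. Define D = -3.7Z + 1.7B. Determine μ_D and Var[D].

μ_D = -148.72, Var[D] = 1447.436

μ_D = (-3.7)·μ_Z + 1.7·μ_B = (-3.7)·73 + 1.7·71.4 = -148.72.
Var[D] = a²·Var[Z] + b²·Var[B] + 2ab·Cov(Z, B) with a = -3.7, b = 1.7.
= (-3.7)²·89.4 + 1.7²·73 + 2·(-3.7)·1.7·(-1)
= 1223.886 + 210.97 + 12.58 = 1447.436.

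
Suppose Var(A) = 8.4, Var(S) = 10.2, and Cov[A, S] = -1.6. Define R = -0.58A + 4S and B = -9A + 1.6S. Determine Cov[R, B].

By bilinearity, Cov[R, B] = ac·Var(A) + bd·Var(S) + (ad+bc)·Cov[A, S], with a=-0.58, b=4, c=-9, d=1.6.
ac·Var(A) = (-0.58)·(-9)·8.4 = 43.848
bd·Var(S) = 4·1.6·10.2 = 65.28
(ad+bc)·Cov[A, S] = (-36.928)·(-1.6) = 59.0848
Cov[R, B] = 43.848 + 65.28 + 59.0848 = 168.2128.

Cov[R, B] = 168.2128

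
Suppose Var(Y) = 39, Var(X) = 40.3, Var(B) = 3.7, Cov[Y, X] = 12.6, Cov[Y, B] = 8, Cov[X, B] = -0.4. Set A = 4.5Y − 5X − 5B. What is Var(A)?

Var(A) = a²·Var(Y) + b²·Var(X) + c²·Var(B) + 2ab·Cov[Y, X] + 2ac·Cov[Y, B] + 2bc·Cov[X, B], with a = 4.5, b = -5, c = -5.
= 789.75 + 1007.5 + 92.5 + (-567) + (-360) + (-20)
= 942.75.

Var(A) = 942.75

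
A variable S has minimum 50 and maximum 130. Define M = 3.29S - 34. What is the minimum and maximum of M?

a = 3.29 > 0, so min(M) = a·min(S)+b = 3.29·50 + (-34) = 130.5 and max(M) = 3.29·130 + (-34) = 393.7.

min(M) = 130.5, max(M) = 393.7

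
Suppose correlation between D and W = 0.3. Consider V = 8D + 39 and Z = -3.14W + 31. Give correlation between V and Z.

Linear rescalings preserve |correlation|; the slopes 8 and -3.14 have opposite signs, so the correlation flips sign: correlation between V and Z = −correlation between D and W = -0.3.

correlation between V and Z = -0.3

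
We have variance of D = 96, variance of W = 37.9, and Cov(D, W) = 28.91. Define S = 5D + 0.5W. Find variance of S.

variance of S = 2554.025

variance of S = a²·variance of D + b²·variance of W + 2ab·Cov(D, W) with a = 5, b = 0.5.
= 5²·96 + 0.5²·37.9 + 2·5·0.5·28.91
= 2400 + 9.475 + 144.55 = 2554.025.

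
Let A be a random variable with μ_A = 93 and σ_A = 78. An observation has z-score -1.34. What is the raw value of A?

A = -11.52

A = μ_A + z·σ_A = 93 + (-1.34)·78 = -11.52.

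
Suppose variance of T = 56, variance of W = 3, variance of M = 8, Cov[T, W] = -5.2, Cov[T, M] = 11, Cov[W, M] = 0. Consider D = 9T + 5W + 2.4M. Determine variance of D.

variance of D = 4664.28

variance of D = a²·variance of T + b²·variance of W + c²·variance of M + 2ab·Cov[T, W] + 2ac·Cov[T, M] + 2bc·Cov[W, M], with a = 9, b = 5, c = 2.4.
= 4536 + 75 + 46.08 + (-468) + 475.2 + 0
= 4664.28.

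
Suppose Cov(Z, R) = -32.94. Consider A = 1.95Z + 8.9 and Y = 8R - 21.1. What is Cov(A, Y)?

Cov(A, Y) = a·c·Cov(Z, R) = 1.95·8·(-32.94) = -513.864. Additive constants drop out.

Cov(A, Y) = -513.864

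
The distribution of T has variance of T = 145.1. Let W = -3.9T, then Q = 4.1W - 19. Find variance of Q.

variance of W = (-3.9)²·145.1 = 2206.971.
variance of Q = 4.1²·2206.971 = 37099.18251.

variance of Q = 37099.18251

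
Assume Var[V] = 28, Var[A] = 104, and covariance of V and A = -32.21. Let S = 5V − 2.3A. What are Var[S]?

Var[S] = a²·Var[V] + b²·Var[A] + 2ab·covariance of V and A with a = 5, b = -2.3.
= 5²·28 + (-2.3)²·104 + 2·5·(-2.3)·(-32.21)
= 700 + 550.16 + 740.83 = 1990.99.

Var[S] = 1990.99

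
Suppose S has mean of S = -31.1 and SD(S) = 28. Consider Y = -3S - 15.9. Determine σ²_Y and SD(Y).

σ²_Y = 7056, SD(Y) = 84

Y = -3S - 15.9 is linear with a = -3, b = -15.9.
σ²_S = 28² = 784.
σ²_Y = a²·σ²_S = (-3)²·784 = 7056 (the additive constant -15.9 does not affect variance).
SD(Y) = |a|·SD(S) = |-3|·28 = 84.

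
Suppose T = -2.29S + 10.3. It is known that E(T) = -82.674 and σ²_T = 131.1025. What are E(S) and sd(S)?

From T = -2.29S + 10.3: E(T) = a·E(S) + b, so E(S) = (E(T) − b)/a = (-82.674 − 10.3)/(-2.29) = 40.6.
sd(T) = √131.1025 = 11.45.
sd(T) = |a|·sd(S), so sd(S) = 11.45/|-2.29| = 5.

E(S) = 40.6, sd(S) = 5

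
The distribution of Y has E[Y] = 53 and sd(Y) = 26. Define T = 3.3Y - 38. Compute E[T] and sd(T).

E[T] = 136.9, sd(T) = 85.8

T = 3.3Y - 38 is linear with a = 3.3, b = -38.
E[T] = a·E[Y] + b = 3.3·53 + (-38) = 136.9.
sd(T) = |a|·sd(Y) = |3.3|·26 = 85.8.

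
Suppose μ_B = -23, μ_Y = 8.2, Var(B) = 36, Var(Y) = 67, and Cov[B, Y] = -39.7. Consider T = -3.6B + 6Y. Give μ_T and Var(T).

μ_T = (-3.6)·μ_B + 6·μ_Y = (-3.6)·(-23) + 6·8.2 = 132.
Var(T) = a²·Var(B) + b²·Var(Y) + 2ab·Cov[B, Y] with a = -3.6, b = 6.
= (-3.6)²·36 + 6²·67 + 2·(-3.6)·6·(-39.7)
= 466.56 + 2412 + 1715.04 = 4593.6.

μ_T = 132, Var(T) = 4593.6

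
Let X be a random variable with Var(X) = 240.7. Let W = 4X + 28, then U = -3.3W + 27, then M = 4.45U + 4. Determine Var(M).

Var(W) = 4²·240.7 = 3851.2.
Var(U) = (-3.3)²·3851.2 = 41939.568.
Var(M) = 4.45²·41939.568 = 830508.29532.

Var(M) = 830508.29532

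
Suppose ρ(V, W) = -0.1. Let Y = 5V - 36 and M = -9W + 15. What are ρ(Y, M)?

ρ(Y, M) = 0.1

Linear rescalings preserve |correlation|; the slopes 5 and -9 have opposite signs, so the correlation flips sign: ρ(Y, M) = −ρ(V, W) = 0.1.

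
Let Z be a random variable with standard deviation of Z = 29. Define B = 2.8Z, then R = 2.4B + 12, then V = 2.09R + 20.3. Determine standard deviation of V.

standard deviation of B = |2.8|·29 = 81.2.
standard deviation of R = |2.4|·81.2 = 194.88.
standard deviation of V = |2.09|·194.88 = 407.2992.

standard deviation of V = 407.2992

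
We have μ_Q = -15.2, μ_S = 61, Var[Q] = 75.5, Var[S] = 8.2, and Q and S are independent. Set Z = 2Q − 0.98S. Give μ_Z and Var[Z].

μ_Z = -90.18, Var[Z] = 309.87528

μ_Z = 2·μ_Q + (-0.98)·μ_S = 2·(-15.2) + (-0.98)·61 = -90.18.
Var[Z] = a²·Var[Q] + b²·Var[S] + 2ab·Cov(Q, S) with a = 2, b = -0.98.
Independence gives Cov(Q, S) = 0.
= 2²·75.5 + (-0.98)²·8.2 + 2·2·(-0.98)·0
= 302 + 7.87528 + 0 = 309.87528.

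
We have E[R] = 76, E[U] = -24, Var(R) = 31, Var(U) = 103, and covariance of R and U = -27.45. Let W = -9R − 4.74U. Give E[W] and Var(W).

E[W] = (-9)·E[R] + (-4.74)·E[U] = (-9)·76 + (-4.74)·(-24) = -570.24.
Var(W) = a²·Var(R) + b²·Var(U) + 2ab·covariance of R and U with a = -9, b = -4.74.
= (-9)²·31 + (-4.74)²·103 + 2·(-9)·(-4.74)·(-27.45)
= 2511 + 2314.1628 + (-2342.034) = 2483.1288.

E[W] = -570.24, Var(W) = 2483.1288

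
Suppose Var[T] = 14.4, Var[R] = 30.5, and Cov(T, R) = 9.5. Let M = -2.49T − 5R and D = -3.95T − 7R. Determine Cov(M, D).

By bilinearity, Cov(M, D) = ac·Var[T] + bd·Var[R] + (ad+bc)·Cov(T, R), with a=-2.49, b=-5, c=-3.95, d=-7.
ac·Var[T] = (-2.49)·(-3.95)·14.4 = 141.6312
bd·Var[R] = (-5)·(-7)·30.5 = 1067.5
(ad+bc)·Cov(T, R) = (37.18)·9.5 = 353.21
Cov(M, D) = 141.6312 + 1067.5 + 353.21 = 1562.3412.

Cov(M, D) = 1562.3412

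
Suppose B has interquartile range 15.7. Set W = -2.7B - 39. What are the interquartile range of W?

IQR(W) = 42.39

Under W = aB + b, IQR(W) = |a|·IQR(B) = |-2.7|·15.7 = 42.39 (shifts cancel; spread scales by |a|).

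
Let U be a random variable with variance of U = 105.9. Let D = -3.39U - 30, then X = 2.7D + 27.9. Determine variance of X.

variance of X = 8872.0276131

variance of D = (-3.39)²·105.9 = 1217.01339.
variance of X = 2.7²·1217.01339 = 8872.0276131.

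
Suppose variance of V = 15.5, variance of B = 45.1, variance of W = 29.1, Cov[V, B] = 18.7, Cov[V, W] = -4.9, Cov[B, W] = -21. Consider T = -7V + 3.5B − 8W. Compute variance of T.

variance of T = a²·variance of V + b²·variance of B + c²·variance of W + 2ab·Cov[V, B] + 2ac·Cov[V, W] + 2bc·Cov[B, W], with a = -7, b = 3.5, c = -8.
= 759.5 + 552.475 + 1862.4 + (-916.3) + (-548.8) + 1176
= 2885.275.

variance of T = 2885.275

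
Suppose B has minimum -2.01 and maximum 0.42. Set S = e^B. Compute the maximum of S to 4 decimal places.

e^B is increasing on this domain, so max(S) comes from max(B) = 0.42: max(S) = exp(0.42) ≈ 1.522.

max(S) = 1.522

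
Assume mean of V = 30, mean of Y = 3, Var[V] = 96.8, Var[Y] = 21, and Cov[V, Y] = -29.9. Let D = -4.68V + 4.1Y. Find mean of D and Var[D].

mean of D = (-4.68)·mean of V + 4.1·mean of Y = (-4.68)·30 + 4.1·3 = -128.1.
Var[D] = a²·Var[V] + b²·Var[Y] + 2ab·Cov[V, Y] with a = -4.68, b = 4.1.
= (-4.68)²·96.8 + 4.1²·21 + 2·(-4.68)·4.1·(-29.9)
= 2120.15232 + 353.01 + 1147.4424 = 3620.60472.

mean of D = -128.1, Var[D] = 3620.60472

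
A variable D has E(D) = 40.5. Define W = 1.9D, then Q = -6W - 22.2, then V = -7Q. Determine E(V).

E(V) = 3387.3

E(W) = 1.9·40.5 = 76.95.
E(Q) = (-6)·76.95 + (-22.2) = -483.9.
E(V) = (-7)·(-483.9) = 3387.3.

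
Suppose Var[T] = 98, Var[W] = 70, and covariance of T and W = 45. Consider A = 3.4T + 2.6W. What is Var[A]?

Var[A] = 2401.68

Var[A] = a²·Var[T] + b²·Var[W] + 2ab·covariance of T and W with a = 3.4, b = 2.6.
= 3.4²·98 + 2.6²·70 + 2·3.4·2.6·45
= 1132.88 + 473.2 + 795.6 = 2401.68.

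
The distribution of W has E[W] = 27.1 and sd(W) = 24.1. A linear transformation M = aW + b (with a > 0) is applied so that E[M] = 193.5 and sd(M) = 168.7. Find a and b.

a = 7, b = 3.8

sd(M) = a·sd(W) (a > 0), so a = 168.7/24.1 = 7.
E[M] = a·E[W] + b, so b = 193.5 − 7·27.1 = 3.8.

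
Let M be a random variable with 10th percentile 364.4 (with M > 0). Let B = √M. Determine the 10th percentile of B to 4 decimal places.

10th percentile of B = 19.0893

√M is increasing, so P_{10}(B) = g(P_{10}(M)) ≈ 19.0893.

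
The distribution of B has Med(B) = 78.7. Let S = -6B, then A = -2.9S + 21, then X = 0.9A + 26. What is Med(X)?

Med(S) = (-6)·78.7 = -472.2.
Med(A) = (-2.9)·(-472.2) + 21 = 1390.38.
Med(X) = 0.9·1390.38 + 26 = 1277.342.

Med(X) = 1277.342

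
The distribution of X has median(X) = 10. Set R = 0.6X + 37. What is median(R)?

A linear map preserves order up to sign, so median(R) = a·median(X) + b = 0.6·10 + 37 = 43.

median(R) = 43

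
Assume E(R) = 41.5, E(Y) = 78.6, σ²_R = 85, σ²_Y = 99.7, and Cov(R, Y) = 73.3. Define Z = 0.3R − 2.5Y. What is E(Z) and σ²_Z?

E(Z) = 0.3·E(R) + (-2.5)·E(Y) = 0.3·41.5 + (-2.5)·78.6 = -184.05.
σ²_Z = a²·σ²_R + b²·σ²_Y + 2ab·Cov(R, Y) with a = 0.3, b = -2.5.
= 0.3²·85 + (-2.5)²·99.7 + 2·0.3·(-2.5)·73.3
= 7.65 + 623.125 + (-109.95) = 520.825.

E(Z) = -184.05, σ²_Z = 520.825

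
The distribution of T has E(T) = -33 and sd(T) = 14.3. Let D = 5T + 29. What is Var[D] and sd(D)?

Var[D] = 5112.25, sd(D) = 71.5

D = 5T + 29 is linear with a = 5, b = 29.
Var[T] = 14.3² = 204.49.
Var[D] = a²·Var[T] = 5²·204.49 = 5112.25 (the additive constant 29 does not affect variance).
sd(D) = |a|·sd(T) = |5|·14.3 = 71.5.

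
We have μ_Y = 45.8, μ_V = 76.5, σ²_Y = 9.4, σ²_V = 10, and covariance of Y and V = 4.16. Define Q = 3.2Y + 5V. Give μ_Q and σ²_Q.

μ_Q = 529.06, σ²_Q = 479.376

μ_Q = 3.2·μ_Y + 5·μ_V = 3.2·45.8 + 5·76.5 = 529.06.
σ²_Q = a²·σ²_Y + b²·σ²_V + 2ab·covariance of Y and V with a = 3.2, b = 5.
= 3.2²·9.4 + 5²·10 + 2·3.2·5·4.16
= 96.256 + 250 + 133.12 = 479.376.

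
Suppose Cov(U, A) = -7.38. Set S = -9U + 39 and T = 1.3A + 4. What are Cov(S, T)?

Cov(S, T) = 86.346

Cov(S, T) = a·c·Cov(U, A) = (-9)·1.3·(-7.38) = 86.346. Additive constants drop out.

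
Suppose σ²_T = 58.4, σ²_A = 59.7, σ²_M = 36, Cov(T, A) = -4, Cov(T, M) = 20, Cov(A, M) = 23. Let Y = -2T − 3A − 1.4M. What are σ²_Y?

σ²_Y = a²·σ²_T + b²·σ²_A + c²·σ²_M + 2ab·Cov(T, A) + 2ac·Cov(T, M) + 2bc·Cov(A, M), with a = -2, b = -3, c = -1.4.
= 233.6 + 537.3 + 70.56 + (-48) + 112 + 193.2
= 1098.66.

σ²_Y = 1098.66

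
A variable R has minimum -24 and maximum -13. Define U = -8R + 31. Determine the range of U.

Range of R = -13 − (-24) = 11.
Range(U) = |a|·Range(R) = |-8|·11 = 88.

Range(U) = 88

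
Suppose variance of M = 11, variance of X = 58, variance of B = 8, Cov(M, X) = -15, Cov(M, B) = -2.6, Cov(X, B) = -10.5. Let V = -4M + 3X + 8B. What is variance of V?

variance of V = a²·variance of M + b²·variance of X + c²·variance of B + 2ab·Cov(M, X) + 2ac·Cov(M, B) + 2bc·Cov(X, B), with a = -4, b = 3, c = 8.
= 176 + 522 + 512 + 360 + 166.4 + (-504)
= 1232.4.

variance of V = 1232.4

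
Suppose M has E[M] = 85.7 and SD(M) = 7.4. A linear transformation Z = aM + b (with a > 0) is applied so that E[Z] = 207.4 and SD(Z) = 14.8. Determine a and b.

a = 2, b = 36

SD(Z) = a·SD(M) (a > 0), so a = 14.8/7.4 = 2.
E[Z] = a·E[M] + b, so b = 207.4 − 2·85.7 = 36.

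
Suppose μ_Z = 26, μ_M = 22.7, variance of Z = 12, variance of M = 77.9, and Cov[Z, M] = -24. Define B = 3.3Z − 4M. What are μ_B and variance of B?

μ_B = 3.3·μ_Z + (-4)·μ_M = 3.3·26 + (-4)·22.7 = -5.
variance of B = a²·variance of Z + b²·variance of M + 2ab·Cov[Z, M] with a = 3.3, b = -4.
= 3.3²·12 + (-4)²·77.9 + 2·3.3·(-4)·(-24)
= 130.68 + 1246.4 + 633.6 = 2010.68.

μ_B = -5, variance of B = 2010.68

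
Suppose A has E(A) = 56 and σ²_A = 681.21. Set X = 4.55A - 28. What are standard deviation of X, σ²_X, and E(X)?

X = 4.55A - 28 is linear with a = 4.55, b = -28.
standard deviation of A = √681.21 = 26.1.
standard deviation of X = |a|·standard deviation of A = |4.55|·26.1 = 118.755.
σ²_X = a²·σ²_A = 4.55²·681.21 = 14102.750025 (the additive constant -28 does not affect variance).
E(X) = a·E(A) + b = 4.55·56 + (-28) = 226.8.

standard deviation of X = 118.755, σ²_X = 14102.750025, E(X) = 226.8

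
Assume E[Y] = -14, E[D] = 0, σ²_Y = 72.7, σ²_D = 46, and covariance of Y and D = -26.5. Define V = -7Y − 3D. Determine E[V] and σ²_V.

E[V] = 98, σ²_V = 2863.3

E[V] = (-7)·E[Y] + (-3)·E[D] = (-7)·(-14) + (-3)·0 = 98.
σ²_V = a²·σ²_Y + b²·σ²_D + 2ab·covariance of Y and D with a = -7, b = -3.
= (-7)²·72.7 + (-3)²·46 + 2·(-7)·(-3)·(-26.5)
= 3562.3 + 414 + (-1113) = 2863.3.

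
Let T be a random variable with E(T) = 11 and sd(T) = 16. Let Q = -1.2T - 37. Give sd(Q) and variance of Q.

sd(Q) = 19.2, variance of Q = 368.64

Q = -1.2T - 37 is linear with a = -1.2, b = -37.
sd(Q) = |a|·sd(T) = |-1.2|·16 = 19.2.
variance of T = 16² = 256.
variance of Q = a²·variance of T = (-1.2)²·256 = 368.64 (the additive constant -37 does not affect variance).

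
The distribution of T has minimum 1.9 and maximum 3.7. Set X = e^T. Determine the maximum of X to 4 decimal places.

max(X) = 40.4473

e^T is increasing on this domain, so max(X) comes from max(T) = 3.7: max(X) = exp(3.7) ≈ 40.4473.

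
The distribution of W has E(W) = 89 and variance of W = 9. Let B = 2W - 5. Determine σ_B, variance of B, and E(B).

σ_B = 6, variance of B = 36, E(B) = 173

B = 2W - 5 is linear with a = 2, b = -5.
σ_W = √9 = 3.
σ_B = |a|·σ_W = |2|·3 = 6.
variance of B = a²·variance of W = 2²·9 = 36 (the additive constant -5 does not affect variance).
E(B) = a·E(W) + b = 2·89 + (-5) = 173.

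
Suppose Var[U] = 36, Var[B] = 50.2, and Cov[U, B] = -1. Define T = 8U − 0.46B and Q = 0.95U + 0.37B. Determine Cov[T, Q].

By bilinearity, Cov[T, Q] = ac·Var[U] + bd·Var[B] + (ad+bc)·Cov[U, B], with a=8, b=-0.46, c=0.95, d=0.37.
ac·Var[U] = 8·0.95·36 = 273.6
bd·Var[B] = (-0.46)·0.37·50.2 = -8.54404
(ad+bc)·Cov[U, B] = (2.523)·(-1) = -2.523
Cov[T, Q] = 273.6 + (-8.54404) + (-2.523) = 262.53296.

Cov[T, Q] = 262.53296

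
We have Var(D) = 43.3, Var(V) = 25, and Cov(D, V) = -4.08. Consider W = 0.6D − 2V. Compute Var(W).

Var(W) = 125.38

Var(W) = a²·Var(D) + b²·Var(V) + 2ab·Cov(D, V) with a = 0.6, b = -2.
= 0.6²·43.3 + (-2)²·25 + 2·0.6·(-2)·(-4.08)
= 15.588 + 100 + 9.792 = 125.38.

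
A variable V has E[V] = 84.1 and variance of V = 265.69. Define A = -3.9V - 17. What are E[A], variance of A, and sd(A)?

E[A] = -344.99, variance of A = 4041.1449, sd(A) = 63.57

A = -3.9V - 17 is linear with a = -3.9, b = -17.
E[A] = a·E[V] + b = (-3.9)·84.1 + (-17) = -344.99.
variance of A = a²·variance of V = (-3.9)²·265.69 = 4041.1449 (the additive constant -17 does not affect variance).
sd(V) = √265.69 = 16.3.
sd(A) = |a|·sd(V) = |-3.9|·16.3 = 63.57.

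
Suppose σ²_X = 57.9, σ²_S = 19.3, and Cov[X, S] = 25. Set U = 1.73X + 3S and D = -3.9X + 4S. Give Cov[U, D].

By bilinearity, Cov[U, D] = ac·σ²_X + bd·σ²_S + (ad+bc)·Cov[X, S], with a=1.73, b=3, c=-3.9, d=4.
ac·σ²_X = 1.73·(-3.9)·57.9 = -390.6513
bd·σ²_S = 3·4·19.3 = 231.6
(ad+bc)·Cov[X, S] = (-4.78)·25 = -119.5
Cov[U, D] = -390.6513 + 231.6 + (-119.5) = -278.5513.

Cov[U, D] = -278.5513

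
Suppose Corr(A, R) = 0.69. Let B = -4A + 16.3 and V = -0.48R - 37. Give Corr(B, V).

Linear rescalings preserve correlation up to sign; here the slopes -4 and -0.48 have the same sign, so Corr(B, V) = Corr(A, R) = 0.69.

Corr(B, V) = 0.69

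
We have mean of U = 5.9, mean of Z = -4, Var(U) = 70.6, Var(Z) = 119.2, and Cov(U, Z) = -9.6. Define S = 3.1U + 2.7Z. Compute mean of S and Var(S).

mean of S = 7.49, Var(S) = 1386.73

mean of S = 3.1·mean of U + 2.7·mean of Z = 3.1·5.9 + 2.7·(-4) = 7.49.
Var(S) = a²·Var(U) + b²·Var(Z) + 2ab·Cov(U, Z) with a = 3.1, b = 2.7.
= 3.1²·70.6 + 2.7²·119.2 + 2·3.1·2.7·(-9.6)
= 678.466 + 868.968 + (-160.704) = 1386.73.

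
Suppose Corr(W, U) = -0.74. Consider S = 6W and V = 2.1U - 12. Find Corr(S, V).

Corr(S, V) = -0.74

Linear rescalings preserve correlation up to sign; here the slopes 6 and 2.1 have the same sign, so Corr(S, V) = Corr(W, U) = -0.74.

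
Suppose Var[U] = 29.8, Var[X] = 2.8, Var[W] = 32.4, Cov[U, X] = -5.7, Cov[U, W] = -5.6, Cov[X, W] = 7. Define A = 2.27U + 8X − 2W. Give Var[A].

Var[A] = 82.18042

Var[A] = a²·Var[U] + b²·Var[X] + c²·Var[W] + 2ab·Cov[U, X] + 2ac·Cov[U, W] + 2bc·Cov[X, W], with a = 2.27, b = 8, c = -2.
= 153.55642 + 179.2 + 129.6 + (-207.024) + 50.848 + (-224)
= 82.18042.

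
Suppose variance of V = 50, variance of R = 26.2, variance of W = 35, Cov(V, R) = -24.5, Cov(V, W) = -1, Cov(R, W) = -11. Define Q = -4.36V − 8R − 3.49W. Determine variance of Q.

variance of Q = 699.7907

variance of Q = a²·variance of V + b²·variance of R + c²·variance of W + 2ab·Cov(V, R) + 2ac·Cov(V, W) + 2bc·Cov(R, W), with a = -4.36, b = -8, c = -3.49.
= 950.48 + 1676.8 + 426.3035 + (-1709.12) + (-30.4328) + (-614.24)
= 699.7907.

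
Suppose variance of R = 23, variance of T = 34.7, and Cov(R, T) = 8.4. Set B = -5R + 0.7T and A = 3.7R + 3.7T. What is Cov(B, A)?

Cov(B, A) = -469.271

By bilinearity, Cov(B, A) = ac·variance of R + bd·variance of T + (ad+bc)·Cov(R, T), with a=-5, b=0.7, c=3.7, d=3.7.
ac·variance of R = (-5)·3.7·23 = -425.5
bd·variance of T = 0.7·3.7·34.7 = 89.873
(ad+bc)·Cov(R, T) = (-15.91)·8.4 = -133.644
Cov(B, A) = -425.5 + 89.873 + (-133.644) = -469.271.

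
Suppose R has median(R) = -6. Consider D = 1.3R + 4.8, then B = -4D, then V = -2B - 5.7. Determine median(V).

median(D) = 1.3·(-6) + 4.8 = -3.
median(B) = (-4)·(-3) = 12.
median(V) = (-2)·12 + (-5.7) = -29.7.

median(V) = -29.7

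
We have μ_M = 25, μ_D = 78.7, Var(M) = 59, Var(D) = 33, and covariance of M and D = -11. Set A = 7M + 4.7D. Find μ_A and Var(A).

μ_A = 7·μ_M + 4.7·μ_D = 7·25 + 4.7·78.7 = 544.89.
Var(A) = a²·Var(M) + b²·Var(D) + 2ab·covariance of M and D with a = 7, b = 4.7.
= 7²·59 + 4.7²·33 + 2·7·4.7·(-11)
= 2891 + 728.97 + (-723.8) = 2896.17.

μ_A = 544.89, Var(A) = 2896.17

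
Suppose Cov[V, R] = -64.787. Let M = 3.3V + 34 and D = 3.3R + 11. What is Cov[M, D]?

Cov[M, D] = -705.53043

Cov[M, D] = a·c·Cov[V, R] = 3.3·3.3·(-64.787) = -705.53043. Additive constants drop out.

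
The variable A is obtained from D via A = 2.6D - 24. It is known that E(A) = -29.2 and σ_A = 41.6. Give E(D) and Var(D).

E(D) = -2, Var(D) = 256

From A = 2.6D - 24: E(A) = a·E(D) + b, so E(D) = (E(A) − b)/a = (-29.2 − (-24))/2.6 = -2.
Var(A) = 41.6² = 1730.56.
Var(A) = a²·Var(D), so Var(D) = 1730.56/2.6² = 256.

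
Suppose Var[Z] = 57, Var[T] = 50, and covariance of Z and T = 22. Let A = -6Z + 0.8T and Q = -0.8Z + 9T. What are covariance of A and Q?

By bilinearity, covariance of A and Q = ac·Var[Z] + bd·Var[T] + (ad+bc)·covariance of Z and T, with a=-6, b=0.8, c=-0.8, d=9.
ac·Var[Z] = (-6)·(-0.8)·57 = 273.6
bd·Var[T] = 0.8·9·50 = 360
(ad+bc)·covariance of Z and T = (-54.64)·22 = -1202.08
covariance of A and Q = 273.6 + 360 + (-1202.08) = -568.48.

covariance of A and Q = -568.48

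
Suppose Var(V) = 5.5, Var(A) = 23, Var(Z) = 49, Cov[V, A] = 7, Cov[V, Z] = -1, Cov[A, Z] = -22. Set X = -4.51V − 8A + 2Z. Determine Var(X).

Var(X) = 3007.03055

Var(X) = a²·Var(V) + b²·Var(A) + c²·Var(Z) + 2ab·Cov[V, A] + 2ac·Cov[V, Z] + 2bc·Cov[A, Z], with a = -4.51, b = -8, c = 2.
= 111.87055 + 1472 + 196 + 505.12 + 18.04 + 704
= 3007.03055.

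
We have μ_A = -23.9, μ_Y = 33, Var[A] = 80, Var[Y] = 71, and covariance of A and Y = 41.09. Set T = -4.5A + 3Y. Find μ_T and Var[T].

μ_T = (-4.5)·μ_A + 3·μ_Y = (-4.5)·(-23.9) + 3·33 = 206.55.
Var[T] = a²·Var[A] + b²·Var[Y] + 2ab·covariance of A and Y with a = -4.5, b = 3.
= (-4.5)²·80 + 3²·71 + 2·(-4.5)·3·41.09
= 1620 + 639 + (-1109.43) = 1149.57.

μ_T = 206.55, Var[T] = 1149.57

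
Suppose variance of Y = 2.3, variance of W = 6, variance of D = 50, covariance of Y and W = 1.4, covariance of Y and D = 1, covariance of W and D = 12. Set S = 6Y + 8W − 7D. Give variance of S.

variance of S = 1623.2

variance of S = a²·variance of Y + b²·variance of W + c²·variance of D + 2ab·covariance of Y and W + 2ac·covariance of Y and D + 2bc·covariance of W and D, with a = 6, b = 8, c = -7.
= 82.8 + 384 + 2450 + 134.4 + (-84) + (-1344)
= 1623.2.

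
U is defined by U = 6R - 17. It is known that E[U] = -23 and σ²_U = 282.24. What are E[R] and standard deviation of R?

From U = 6R - 17: E[U] = a·E[R] + b, so E[R] = (E[U] − b)/a = (-23 − (-17))/6 = -1.
standard deviation of U = √282.24 = 16.8.
standard deviation of U = |a|·standard deviation of R, so standard deviation of R = 16.8/|6| = 2.8.

E[R] = -1, standard deviation of R = 2.8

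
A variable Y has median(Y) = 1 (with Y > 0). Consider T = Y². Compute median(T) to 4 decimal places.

Y² is monotone on this domain, so median(T) = square(1) = 1.

median(T) = 1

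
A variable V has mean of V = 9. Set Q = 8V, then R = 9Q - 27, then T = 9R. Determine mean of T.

mean of Q = 8·9 = 72.
mean of R = 9·72 + (-27) = 621.
mean of T = 9·621 = 5589.

mean of T = 5589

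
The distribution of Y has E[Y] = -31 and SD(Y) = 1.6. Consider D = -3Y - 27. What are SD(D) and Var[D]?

D = -3Y - 27 is linear with a = -3, b = -27.
SD(D) = |a|·SD(Y) = |-3|·1.6 = 4.8.
Var[Y] = 1.6² = 2.56.
Var[D] = a²·Var[Y] = (-3)²·2.56 = 23.04 (the additive constant -27 does not affect variance).

SD(D) = 4.8, Var[D] = 23.04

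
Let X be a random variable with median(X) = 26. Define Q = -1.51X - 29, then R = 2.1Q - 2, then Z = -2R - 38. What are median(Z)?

median(Q) = (-1.51)·26 + (-29) = -68.26.
median(R) = 2.1·(-68.26) + (-2) = -145.346.
median(Z) = (-2)·(-145.346) + (-38) = 252.692.

median(Z) = 252.692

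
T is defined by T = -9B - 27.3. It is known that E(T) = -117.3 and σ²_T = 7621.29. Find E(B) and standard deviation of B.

From T = -9B - 27.3: E(T) = a·E(B) + b, so E(B) = (E(T) − b)/a = (-117.3 − (-27.3))/(-9) = 10.
standard deviation of T = √7621.29 = 87.3.
standard deviation of T = |a|·standard deviation of B, so standard deviation of B = 87.3/|-9| = 9.7.

E(B) = 10, standard deviation of B = 9.7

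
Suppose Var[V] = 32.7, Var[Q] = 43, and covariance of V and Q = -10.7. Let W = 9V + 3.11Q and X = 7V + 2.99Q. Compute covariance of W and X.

covariance of W and X = 1939.0767

By bilinearity, covariance of W and X = ac·Var[V] + bd·Var[Q] + (ad+bc)·covariance of V and Q, with a=9, b=3.11, c=7, d=2.99.
ac·Var[V] = 9·7·32.7 = 2060.1
bd·Var[Q] = 3.11·2.99·43 = 399.8527
(ad+bc)·covariance of V and Q = (48.68)·(-10.7) = -520.876
covariance of W and X = 2060.1 + 399.8527 + (-520.876) = 1939.0767.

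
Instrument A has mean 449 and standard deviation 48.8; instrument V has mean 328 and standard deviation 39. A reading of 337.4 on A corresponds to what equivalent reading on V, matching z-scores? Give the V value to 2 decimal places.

V = 238.81

z = (337.4 − 449)/48.8 ≈ -2.2869.
V = 328 + z·39 = 328 + (337.4 − 449)·39/48.8 ≈ 238.81.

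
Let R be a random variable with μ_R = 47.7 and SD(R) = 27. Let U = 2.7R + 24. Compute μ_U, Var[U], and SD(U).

μ_U = 152.79, Var[U] = 5314.41, SD(U) = 72.9

U = 2.7R + 24 is linear with a = 2.7, b = 24.
μ_U = a·μ_R + b = 2.7·47.7 + 24 = 152.79.
Var[R] = 27² = 729.
Var[U] = a²·Var[R] = 2.7²·729 = 5314.41 (the additive constant 24 does not affect variance).
SD(U) = |a|·SD(R) = |2.7|·27 = 72.9.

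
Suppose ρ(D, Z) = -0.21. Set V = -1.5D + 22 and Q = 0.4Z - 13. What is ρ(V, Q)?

ρ(V, Q) = 0.21

Linear rescalings preserve |correlation|; the slopes -1.5 and 0.4 have opposite signs, so the correlation flips sign: ρ(V, Q) = −ρ(D, Z) = 0.21.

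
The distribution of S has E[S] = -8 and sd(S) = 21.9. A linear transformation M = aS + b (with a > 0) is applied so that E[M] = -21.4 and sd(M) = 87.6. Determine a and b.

a = 4, b = 10.6

sd(M) = a·sd(S) (a > 0), so a = 87.6/21.9 = 4.
E[M] = a·E[S] + b, so b = -21.4 − 4·(-8) = 10.6.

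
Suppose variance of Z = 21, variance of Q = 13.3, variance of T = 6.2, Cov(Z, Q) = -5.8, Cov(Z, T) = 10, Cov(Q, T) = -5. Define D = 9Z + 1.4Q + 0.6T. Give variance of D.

variance of D = a²·variance of Z + b²·variance of Q + c²·variance of T + 2ab·Cov(Z, Q) + 2ac·Cov(Z, T) + 2bc·Cov(Q, T), with a = 9, b = 1.4, c = 0.6.
= 1701 + 26.068 + 2.232 + (-146.16) + 108 + (-8.4)
= 1682.74.

variance of D = 1682.74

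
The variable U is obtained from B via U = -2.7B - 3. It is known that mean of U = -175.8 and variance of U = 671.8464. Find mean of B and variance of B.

From U = -2.7B - 3: mean of U = a·mean of B + b, so mean of B = (mean of U − b)/a = (-175.8 − (-3))/(-2.7) = 64.
variance of U = a²·variance of B, so variance of B = 671.8464/(-2.7)² = 92.16.

mean of B = 64, variance of B = 92.16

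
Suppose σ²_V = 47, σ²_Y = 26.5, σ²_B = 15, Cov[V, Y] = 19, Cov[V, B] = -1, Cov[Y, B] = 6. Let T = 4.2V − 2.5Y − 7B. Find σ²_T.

σ²_T = 1599.505

σ²_T = a²·σ²_V + b²·σ²_Y + c²·σ²_B + 2ab·Cov[V, Y] + 2ac·Cov[V, B] + 2bc·Cov[Y, B], with a = 4.2, b = -2.5, c = -7.
= 829.08 + 165.625 + 735 + (-399) + 58.8 + 210
= 1599.505.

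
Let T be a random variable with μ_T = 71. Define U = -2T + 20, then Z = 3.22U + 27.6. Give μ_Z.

μ_U = (-2)·71 + 20 = -122.
μ_Z = 3.22·(-122) + 27.6 = -365.24.

μ_Z = -365.24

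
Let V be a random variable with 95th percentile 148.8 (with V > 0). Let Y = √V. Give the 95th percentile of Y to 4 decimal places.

√V is increasing, so P_{95}(Y) = g(P_{95}(V)) ≈ 12.1984.

95th percentile of Y = 12.1984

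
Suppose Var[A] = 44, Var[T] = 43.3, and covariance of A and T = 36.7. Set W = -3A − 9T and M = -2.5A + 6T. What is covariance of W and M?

By bilinearity, covariance of W and M = ac·Var[A] + bd·Var[T] + (ad+bc)·covariance of A and T, with a=-3, b=-9, c=-2.5, d=6.
ac·Var[A] = (-3)·(-2.5)·44 = 330
bd·Var[T] = (-9)·6·43.3 = -2338.2
(ad+bc)·covariance of A and T = (4.5)·36.7 = 165.15
covariance of W and M = 330 + (-2338.2) + 165.15 = -1843.05.

covariance of W and M = -1843.05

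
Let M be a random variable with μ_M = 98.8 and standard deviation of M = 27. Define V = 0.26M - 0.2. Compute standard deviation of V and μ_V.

standard deviation of V = 7.02, μ_V = 25.488

V = 0.26M - 0.2 is linear with a = 0.26, b = -0.2.
standard deviation of V = |a|·standard deviation of M = |0.26|·27 = 7.02.
μ_V = a·μ_M + b = 0.26·98.8 + (-0.2) = 25.488.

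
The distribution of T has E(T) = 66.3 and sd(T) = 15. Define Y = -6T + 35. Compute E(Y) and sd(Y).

Y = -6T + 35 is linear with a = -6, b = 35.
E(Y) = a·E(T) + b = (-6)·66.3 + 35 = -362.8.
sd(Y) = |a|·sd(T) = |-6|·15 = 90.

E(Y) = -362.8, sd(Y) = 90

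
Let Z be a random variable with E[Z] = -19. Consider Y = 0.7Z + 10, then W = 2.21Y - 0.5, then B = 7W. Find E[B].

E[Y] = 0.7·(-19) + 10 = -3.3.
E[W] = 2.21·(-3.3) + (-0.5) = -7.793.
E[B] = 7·(-7.793) = -54.551.

E[B] = -54.551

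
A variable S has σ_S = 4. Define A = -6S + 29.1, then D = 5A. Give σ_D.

σ_D = 120

σ_A = |-6|·4 = 24.
σ_D = |5|·24 = 120.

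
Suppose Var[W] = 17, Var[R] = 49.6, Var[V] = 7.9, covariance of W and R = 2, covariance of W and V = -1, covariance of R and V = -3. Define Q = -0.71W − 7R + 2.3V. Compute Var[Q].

Var[Q] = a²·Var[W] + b²·Var[R] + c²·Var[V] + 2ab·covariance of W and R + 2ac·covariance of W and V + 2bc·covariance of R and V, with a = -0.71, b = -7, c = 2.3.
= 8.5697 + 2430.4 + 41.791 + 19.88 + 3.266 + 96.6
= 2600.5067.

Var[Q] = 2600.5067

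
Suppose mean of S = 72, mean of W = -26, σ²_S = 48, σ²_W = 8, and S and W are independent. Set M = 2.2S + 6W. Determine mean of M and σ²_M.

mean of M = 2.4, σ²_M = 520.32

mean of M = 2.2·mean of S + 6·mean of W = 2.2·72 + 6·(-26) = 2.4.
σ²_M = a²·σ²_S + b²·σ²_W + 2ab·Cov[S, W] with a = 2.2, b = 6.
Independence gives Cov[S, W] = 0.
= 2.2²·48 + 6²·8 + 2·2.2·6·0
= 232.32 + 288 + 0 = 520.32.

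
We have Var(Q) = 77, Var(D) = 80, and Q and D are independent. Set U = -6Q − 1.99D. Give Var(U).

Var(U) = 3088.808

Var(U) = a²·Var(Q) + b²·Var(D) + 2ab·Cov(Q, D) with a = -6, b = -1.99.
Independence gives Cov(Q, D) = 0.
= (-6)²·77 + (-1.99)²·80 + 2·(-6)·(-1.99)·0
= 2772 + 316.808 + 0 = 3088.808.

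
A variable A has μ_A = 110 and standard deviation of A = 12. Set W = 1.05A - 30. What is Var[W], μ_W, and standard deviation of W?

W = 1.05A - 30 is linear with a = 1.05, b = -30.
Var[A] = 12² = 144.
Var[W] = a²·Var[A] = 1.05²·144 = 158.76 (the additive constant -30 does not affect variance).
μ_W = a·μ_A + b = 1.05·110 + (-30) = 85.5.
standard deviation of W = |a|·standard deviation of A = |1.05|·12 = 12.6.

Var[W] = 158.76, μ_W = 85.5, standard deviation of W = 12.6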